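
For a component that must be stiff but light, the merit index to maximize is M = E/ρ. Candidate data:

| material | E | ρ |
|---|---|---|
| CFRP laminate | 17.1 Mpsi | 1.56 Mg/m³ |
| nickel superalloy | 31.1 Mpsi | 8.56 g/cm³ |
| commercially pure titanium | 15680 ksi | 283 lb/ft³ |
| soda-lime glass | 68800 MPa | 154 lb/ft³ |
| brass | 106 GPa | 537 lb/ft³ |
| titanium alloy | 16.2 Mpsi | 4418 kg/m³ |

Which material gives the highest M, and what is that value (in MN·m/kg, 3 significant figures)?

In SI units:
  CFRP laminate: E = 117.9 GPa, ρ = 1560 kg/m³
  nickel superalloy: E = 214.4 GPa, ρ = 8560 kg/m³
  commercially pure titanium: E = 108.1 GPa, ρ = 4533 kg/m³
  soda-lime glass: E = 68.80 GPa, ρ = 2467 kg/m³
  brass: E = 106.0 GPa, ρ = 8602 kg/m³
  titanium alloy: E = 111.7 GPa, ρ = 4418 kg/m³
  CFRP laminate: M = 75.6 MN·m/kg
  soda-lime glass: M = 27.9 MN·m/kg
  titanium alloy: M = 25.3 MN·m/kg
  nickel superalloy: M = 25.0 MN·m/kg
  commercially pure titanium: M = 23.8 MN·m/kg
  brass: M = 12.3 MN·m/kg
The maximum is for CFRP laminate.

CFRP laminate, M = 75.6 MN·m/kg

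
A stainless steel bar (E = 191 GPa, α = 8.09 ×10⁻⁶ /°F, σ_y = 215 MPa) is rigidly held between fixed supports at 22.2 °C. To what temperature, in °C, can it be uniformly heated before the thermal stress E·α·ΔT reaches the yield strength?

α = 8.09×10⁻⁶/°F × 9/5 = 14.6×10⁻⁶/K.
E·α·ΔT = 215.0 MPa ⇒ ΔT = 215.0 / (191.0×10³ × 14.6×10⁻⁶) = 77.30 K.
T = 22.2 + 77.30 = 99.50 °C.

99.5 °C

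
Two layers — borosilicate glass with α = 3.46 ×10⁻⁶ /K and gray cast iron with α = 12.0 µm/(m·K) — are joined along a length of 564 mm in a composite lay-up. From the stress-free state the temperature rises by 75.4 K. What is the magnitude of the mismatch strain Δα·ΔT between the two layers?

Δα = |3.46 − 12.0|×10⁻⁶/K = 8.54×10⁻⁶/K.
Mismatch strain = Δα·ΔT = 8.54×10⁻⁶ × 75.4 = 6.44×10⁻⁴.

6.44×10⁻⁴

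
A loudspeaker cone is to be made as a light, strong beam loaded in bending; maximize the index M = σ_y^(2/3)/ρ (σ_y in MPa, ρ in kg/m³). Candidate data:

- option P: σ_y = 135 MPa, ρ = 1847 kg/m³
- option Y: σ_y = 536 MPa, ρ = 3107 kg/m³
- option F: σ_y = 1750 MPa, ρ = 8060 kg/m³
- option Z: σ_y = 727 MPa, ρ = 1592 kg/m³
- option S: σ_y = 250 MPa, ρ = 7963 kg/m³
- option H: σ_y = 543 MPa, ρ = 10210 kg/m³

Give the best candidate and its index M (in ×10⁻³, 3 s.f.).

option Z, M = 50.8×10⁻³

Evaluate M for each candidate:
  option Z: M = 50.8×10⁻³
  option Y: M = 21.2×10⁻³
  option F: M = 18.0×10⁻³
  option P: M = 14.2×10⁻³
  option H: M = 6.52×10⁻³
  option S: M = 4.98×10⁻³
The maximum is for option Z.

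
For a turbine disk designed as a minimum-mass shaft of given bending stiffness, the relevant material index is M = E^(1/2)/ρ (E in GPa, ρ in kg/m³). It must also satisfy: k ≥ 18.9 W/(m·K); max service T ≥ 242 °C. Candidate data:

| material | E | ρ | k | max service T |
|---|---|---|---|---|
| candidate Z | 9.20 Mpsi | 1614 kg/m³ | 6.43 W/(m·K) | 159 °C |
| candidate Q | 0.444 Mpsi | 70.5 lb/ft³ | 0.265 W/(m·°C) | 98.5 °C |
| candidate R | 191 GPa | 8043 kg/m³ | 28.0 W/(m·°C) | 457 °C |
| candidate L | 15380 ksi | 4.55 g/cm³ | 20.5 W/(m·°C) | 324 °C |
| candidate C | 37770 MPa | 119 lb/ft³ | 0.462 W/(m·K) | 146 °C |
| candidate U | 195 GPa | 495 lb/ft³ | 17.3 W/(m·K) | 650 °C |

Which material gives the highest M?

Screen on constraints: k ≥ 18.9 W/(m·K); max service T ≥ 242 °C. Survivors: candidate R, candidate L.
After converting to SI:
  candidate R: E = 191.0 GPa, ρ = 8043 kg/m³
  candidate L: E = 106.0 GPa, ρ = 4550 kg/m³
  candidate L: M = 2.26×10⁻³
  candidate R: M = 1.72×10⁻³
Highest index: candidate L.

candidate L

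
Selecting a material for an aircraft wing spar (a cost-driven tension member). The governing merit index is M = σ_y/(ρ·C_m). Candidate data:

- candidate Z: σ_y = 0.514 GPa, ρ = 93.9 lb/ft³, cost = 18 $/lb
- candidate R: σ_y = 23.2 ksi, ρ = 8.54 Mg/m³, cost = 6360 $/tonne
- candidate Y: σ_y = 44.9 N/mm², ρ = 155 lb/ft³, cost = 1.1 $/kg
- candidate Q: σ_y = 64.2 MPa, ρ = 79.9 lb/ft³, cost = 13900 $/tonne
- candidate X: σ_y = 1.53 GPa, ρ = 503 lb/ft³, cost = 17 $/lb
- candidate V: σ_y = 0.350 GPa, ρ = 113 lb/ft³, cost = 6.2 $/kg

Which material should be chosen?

Convert each candidate to consistent units, then evaluate M:
  candidate Z: σ_y = 514.0 MPa, ρ = 1504 kg/m³, cost = 39.68 $/kg
  candidate R: σ_y = 160.0 MPa, ρ = 8540 kg/m³, cost = 6.360 $/kg
  candidate Y: σ_y = 44.90 MPa, ρ = 2483 kg/m³, cost = 1.100 $/kg
  candidate Q: σ_y = 64.20 MPa, ρ = 1280 kg/m³, cost = 13.90 $/kg
  candidate X: σ_y = 1530 MPa, ρ = 8057 kg/m³, cost = 37.48 $/kg
  candidate V: σ_y = 350.0 MPa, ρ = 1810 kg/m³, cost = 6.200 $/kg
  candidate V: M = 31.2 kN·m per $
  candidate Y: M = 16.4 kN·m per $
  candidate Z: M = 8.61 kN·m per $
  candidate X: M = 5.07 kN·m per $
  candidate Q: M = 3.61 kN·m per $
  candidate R: M = 2.95 kN·m per $
Highest index: candidate V.

candidate V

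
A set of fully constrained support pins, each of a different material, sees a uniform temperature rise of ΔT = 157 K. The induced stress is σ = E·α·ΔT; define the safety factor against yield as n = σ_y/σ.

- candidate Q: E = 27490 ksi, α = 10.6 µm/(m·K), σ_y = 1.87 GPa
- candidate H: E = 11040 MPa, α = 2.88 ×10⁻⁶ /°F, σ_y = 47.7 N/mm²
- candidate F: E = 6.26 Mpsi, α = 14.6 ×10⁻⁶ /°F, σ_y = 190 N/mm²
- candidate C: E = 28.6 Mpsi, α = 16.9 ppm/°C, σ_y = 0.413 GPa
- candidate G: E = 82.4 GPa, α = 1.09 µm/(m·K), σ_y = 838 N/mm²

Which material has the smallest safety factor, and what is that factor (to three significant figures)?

In consistent units (E in GPa, α in ×10⁻⁶/K, σ_y in MPa):
  candidate Q: E = 189.5, α = 10.6, σ_y = 1870 → σ = 315 MPa, n = 5.93
  candidate H: E = 11.04, α = 5.18, σ_y = 47.70 → σ = 8.99 MPa, n = 5.31
  candidate F: E = 43.16, α = 26.3, σ_y = 190.0 → σ = 178 MPa, n = 1.07
  candidate C: E = 197.2, α = 16.9, σ_y = 413.0 → σ = 523 MPa, n = 0.789
  candidate G: E = 82.40, α = 1.09, σ_y = 838.0 → σ = 14.1 MPa, n = 59.4
Smallest n: candidate C with n = 0.789.

candidate C, n = 0.789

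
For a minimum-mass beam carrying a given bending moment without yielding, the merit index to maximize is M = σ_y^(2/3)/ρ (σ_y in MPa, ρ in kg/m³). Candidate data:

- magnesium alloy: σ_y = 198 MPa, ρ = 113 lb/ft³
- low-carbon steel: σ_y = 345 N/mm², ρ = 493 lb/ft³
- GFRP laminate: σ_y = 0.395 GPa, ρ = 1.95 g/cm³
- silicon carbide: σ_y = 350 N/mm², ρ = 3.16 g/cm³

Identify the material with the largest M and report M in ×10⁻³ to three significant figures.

GFRP laminate, M = 27.6×10⁻³

Convert each candidate to consistent units, then evaluate M:
  magnesium alloy: σ_y = 198.0 MPa, ρ = 1810 kg/m³
  low-carbon steel: σ_y = 345.0 MPa, ρ = 7897 kg/m³
  GFRP laminate: σ_y = 395.0 MPa, ρ = 1950 kg/m³
  silicon carbide: σ_y = 350.0 MPa, ρ = 3160 kg/m³
  GFRP laminate: M = 27.6×10⁻³
  magnesium alloy: M = 18.8×10⁻³
  silicon carbide: M = 15.7×10⁻³
  low-carbon steel: M = 6.23×10⁻³
GFRP laminate ranks first.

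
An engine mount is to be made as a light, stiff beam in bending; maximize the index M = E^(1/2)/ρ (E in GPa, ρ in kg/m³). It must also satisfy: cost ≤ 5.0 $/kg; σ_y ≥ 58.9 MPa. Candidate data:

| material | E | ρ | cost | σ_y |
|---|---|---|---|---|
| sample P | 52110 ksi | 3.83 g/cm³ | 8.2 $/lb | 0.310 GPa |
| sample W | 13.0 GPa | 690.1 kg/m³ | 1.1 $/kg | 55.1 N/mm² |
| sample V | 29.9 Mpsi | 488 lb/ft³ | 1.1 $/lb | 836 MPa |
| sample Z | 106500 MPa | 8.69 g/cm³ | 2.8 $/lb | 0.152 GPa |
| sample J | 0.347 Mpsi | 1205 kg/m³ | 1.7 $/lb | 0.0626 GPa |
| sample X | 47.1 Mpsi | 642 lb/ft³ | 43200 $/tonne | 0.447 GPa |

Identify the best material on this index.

sample V

Screen on constraints: cost ≤ 5.0 $/kg; σ_y ≥ 58.9 MPa. Survivors: sample V, sample J.
In SI units:
  sample V: E = 206.2 GPa, ρ = 7817 kg/m³
  sample J: E = 2.392 GPa, ρ = 1205 kg/m³
  sample V: M = 1.84×10⁻³
  sample J: M = 1.28×10⁻³
Sample V has the largest M.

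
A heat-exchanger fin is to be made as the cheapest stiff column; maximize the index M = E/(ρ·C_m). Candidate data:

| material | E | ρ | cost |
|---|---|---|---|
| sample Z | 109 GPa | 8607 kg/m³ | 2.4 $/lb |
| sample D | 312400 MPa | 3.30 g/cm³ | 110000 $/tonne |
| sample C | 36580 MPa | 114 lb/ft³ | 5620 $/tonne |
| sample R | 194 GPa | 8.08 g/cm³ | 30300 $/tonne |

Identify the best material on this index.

sample C

In SI units:
  sample Z: E = 109.0 GPa, ρ = 8607 kg/m³, cost = 5.291 $/kg
  sample D: E = 312.4 GPa, ρ = 3300 kg/m³, cost = 110.0 $/kg
  sample C: E = 36.58 GPa, ρ = 1826 kg/m³, cost = 5.620 $/kg
  sample R: E = 194.0 GPa, ρ = 8080 kg/m³, cost = 30.30 $/kg
  sample C: M = 3.56 MN·m per $
  sample Z: M = 2.39 MN·m per $
  sample D: M = 0.861 MN·m per $
  sample R: M = 0.792 MN·m per $
Sample C ranks first.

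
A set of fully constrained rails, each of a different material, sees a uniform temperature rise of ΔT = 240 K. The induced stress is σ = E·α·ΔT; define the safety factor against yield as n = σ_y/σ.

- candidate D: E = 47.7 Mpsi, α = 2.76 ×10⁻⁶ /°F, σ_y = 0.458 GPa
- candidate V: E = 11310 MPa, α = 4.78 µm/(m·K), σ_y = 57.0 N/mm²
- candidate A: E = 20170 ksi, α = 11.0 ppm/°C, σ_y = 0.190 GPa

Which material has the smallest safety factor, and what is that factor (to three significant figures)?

In consistent units (E in GPa, α in ×10⁻⁶/K, σ_y in MPa):
  candidate D: E = 328.9, α = 4.97, σ_y = 458.0 → σ = 392 MPa, n = 1.17
  candidate V: E = 11.31, α = 4.78, σ_y = 57.00 → σ = 13.0 MPa, n = 4.39
  candidate A: E = 139.1, α = 11.0, σ_y = 190.0 → σ = 367 MPa, n = 0.518
The minimum is candidate A at n = 0.518.

candidate A, n = 0.518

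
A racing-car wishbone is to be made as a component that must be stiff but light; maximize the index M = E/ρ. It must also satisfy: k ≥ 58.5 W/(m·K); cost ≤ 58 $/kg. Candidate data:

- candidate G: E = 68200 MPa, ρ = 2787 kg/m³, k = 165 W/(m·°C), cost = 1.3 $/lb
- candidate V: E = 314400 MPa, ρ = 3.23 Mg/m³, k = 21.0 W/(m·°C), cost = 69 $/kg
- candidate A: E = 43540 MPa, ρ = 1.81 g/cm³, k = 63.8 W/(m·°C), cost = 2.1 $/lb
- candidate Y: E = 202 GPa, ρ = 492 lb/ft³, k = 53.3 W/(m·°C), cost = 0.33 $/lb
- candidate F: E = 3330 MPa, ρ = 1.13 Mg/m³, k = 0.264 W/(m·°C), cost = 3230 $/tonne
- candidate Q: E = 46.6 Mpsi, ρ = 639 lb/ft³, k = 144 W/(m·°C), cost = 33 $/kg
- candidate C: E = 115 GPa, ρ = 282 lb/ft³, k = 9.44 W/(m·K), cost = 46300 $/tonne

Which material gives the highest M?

Screen on constraints: k ≥ 58.5 W/(m·K); cost ≤ 58 $/kg. Survivors: candidate G, candidate A, candidate Q.
Convert each candidate to consistent units, then evaluate M:
  candidate G: E = 68.20 GPa, ρ = 2787 kg/m³
  candidate A: E = 43.54 GPa, ρ = 1810 kg/m³
  candidate Q: E = 321.3 GPa, ρ = 10240 kg/m³
  candidate Q: M = 31.4 MN·m/kg
  candidate G: M = 24.5 MN·m/kg
  candidate A: M = 24.1 MN·m/kg
Highest index: candidate Q.

candidate Q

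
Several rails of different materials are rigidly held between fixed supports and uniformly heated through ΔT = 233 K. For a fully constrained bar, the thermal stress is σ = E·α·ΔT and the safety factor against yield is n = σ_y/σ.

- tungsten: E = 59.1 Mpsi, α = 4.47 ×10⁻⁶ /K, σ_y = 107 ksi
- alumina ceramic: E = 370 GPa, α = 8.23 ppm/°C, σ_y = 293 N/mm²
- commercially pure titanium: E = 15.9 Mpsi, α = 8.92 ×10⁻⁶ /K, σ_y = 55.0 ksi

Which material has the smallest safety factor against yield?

alumina ceramic

In consistent units (E in GPa, α in ×10⁻⁶/K, σ_y in MPa):
  tungsten: E = 407.5, α = 4.47, σ_y = 737.7 → σ = 424 MPa, n = 1.74
  alumina ceramic: E = 370.0, α = 8.23, σ_y = 293.0 → σ = 710 MPa, n = 0.413
  commercially pure titanium: E = 109.6, α = 8.92, σ_y = 379.2 → σ = 228 MPa, n = 1.66
The minimum is alumina ceramic at n = 0.413.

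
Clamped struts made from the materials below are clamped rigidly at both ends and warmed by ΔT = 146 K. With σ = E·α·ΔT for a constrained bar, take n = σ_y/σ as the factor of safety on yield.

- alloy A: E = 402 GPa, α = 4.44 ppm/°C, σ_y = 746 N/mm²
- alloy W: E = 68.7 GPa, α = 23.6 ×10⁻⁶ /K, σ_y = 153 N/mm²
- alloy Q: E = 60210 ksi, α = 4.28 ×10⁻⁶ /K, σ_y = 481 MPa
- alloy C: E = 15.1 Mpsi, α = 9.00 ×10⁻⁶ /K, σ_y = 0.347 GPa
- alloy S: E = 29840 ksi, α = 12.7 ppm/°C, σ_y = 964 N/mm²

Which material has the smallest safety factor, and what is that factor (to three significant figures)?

In consistent units (E in GPa, α in ×10⁻⁶/K, σ_y in MPa):
  alloy A: E = 402.0, α = 4.44, σ_y = 746.0 → σ = 261 MPa, n = 2.86
  alloy W: E = 68.70, α = 23.6, σ_y = 153.0 → σ = 237 MPa, n = 0.646
  alloy Q: E = 415.1, α = 4.28, σ_y = 481.0 → σ = 259 MPa, n = 1.85
  alloy C: E = 104.1, α = 9.00, σ_y = 347.0 → σ = 137 MPa, n = 2.54
  alloy S: E = 205.7, α = 12.7, σ_y = 964.0 → σ = 381 MPa, n = 2.53
The minimum is alloy W at n = 0.646.

alloy W, n = 0.646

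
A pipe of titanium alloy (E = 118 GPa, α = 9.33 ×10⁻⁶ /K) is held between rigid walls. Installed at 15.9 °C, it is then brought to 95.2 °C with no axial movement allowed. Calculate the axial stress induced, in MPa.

87.3 MPa

ΔT = 79.30 K. Constrained thermal stress σ = E·α·ΔT = 118.0×10³ MPa × 9.33×10⁻⁶ × 79.30 = 87.3 MPa (compressive).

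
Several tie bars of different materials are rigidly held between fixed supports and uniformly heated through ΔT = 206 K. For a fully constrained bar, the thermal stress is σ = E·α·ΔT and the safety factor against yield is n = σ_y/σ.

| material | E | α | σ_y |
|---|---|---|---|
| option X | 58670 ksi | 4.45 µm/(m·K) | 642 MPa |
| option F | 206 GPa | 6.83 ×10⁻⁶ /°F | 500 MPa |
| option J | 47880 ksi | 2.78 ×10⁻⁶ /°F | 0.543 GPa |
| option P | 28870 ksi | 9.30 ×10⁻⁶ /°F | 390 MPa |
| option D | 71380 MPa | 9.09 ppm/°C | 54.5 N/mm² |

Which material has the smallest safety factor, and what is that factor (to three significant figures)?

Converting E to GPa, α to ×10⁻⁶/K, σ_y to MPa, then σ and n for each:
  option X: E = 404.5, α = 4.45, σ_y = 642.0 → σ = 371 MPa, n = 1.73
  option F: E = 206.0, α = 12.3, σ_y = 500.0 → σ = 522 MPa, n = 0.958
  option J: E = 330.1, α = 5.00, σ_y = 543.0 → σ = 340 MPa, n = 1.60
  option P: E = 199.1, α = 16.7, σ_y = 390.0 → σ = 686 MPa, n = 0.568
  option D: E = 71.38, α = 9.09, σ_y = 54.50 → σ = 134 MPa, n = 0.408
The minimum is option D at n = 0.408.

option D, n = 0.408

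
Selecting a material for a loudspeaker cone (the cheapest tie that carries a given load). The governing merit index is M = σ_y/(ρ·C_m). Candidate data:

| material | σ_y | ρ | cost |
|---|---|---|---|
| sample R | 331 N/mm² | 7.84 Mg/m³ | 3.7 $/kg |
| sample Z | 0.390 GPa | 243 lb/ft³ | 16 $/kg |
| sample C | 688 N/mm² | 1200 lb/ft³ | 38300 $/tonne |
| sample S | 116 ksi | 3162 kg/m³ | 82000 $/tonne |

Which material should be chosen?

sample R

After converting to SI:
  sample R: σ_y = 331.0 MPa, ρ = 7840 kg/m³, cost = 3.700 $/kg
  sample Z: σ_y = 390.0 MPa, ρ = 3892 kg/m³, cost = 16.00 $/kg
  sample C: σ_y = 688.0 MPa, ρ = 19220 kg/m³, cost = 38.30 $/kg
  sample S: σ_y = 799.8 MPa, ρ = 3162 kg/m³, cost = 82.00 $/kg
  sample R: M = 11.4 kN·m per $
  sample Z: M = 6.26 kN·m per $
  sample S: M = 3.08 kN·m per $
  sample C: M = 0.935 kN·m per $
The maximum is for sample R.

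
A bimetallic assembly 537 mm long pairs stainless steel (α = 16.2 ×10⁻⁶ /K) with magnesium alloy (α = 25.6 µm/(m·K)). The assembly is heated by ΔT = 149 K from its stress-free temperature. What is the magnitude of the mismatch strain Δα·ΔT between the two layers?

Δα = |16.2 − 25.6|×10⁻⁶/K = 9.40×10⁻⁶/K.
Mismatch strain = Δα·ΔT = 9.40×10⁻⁶ × 149.0 = 1.40×10⁻³.

1.40×10⁻³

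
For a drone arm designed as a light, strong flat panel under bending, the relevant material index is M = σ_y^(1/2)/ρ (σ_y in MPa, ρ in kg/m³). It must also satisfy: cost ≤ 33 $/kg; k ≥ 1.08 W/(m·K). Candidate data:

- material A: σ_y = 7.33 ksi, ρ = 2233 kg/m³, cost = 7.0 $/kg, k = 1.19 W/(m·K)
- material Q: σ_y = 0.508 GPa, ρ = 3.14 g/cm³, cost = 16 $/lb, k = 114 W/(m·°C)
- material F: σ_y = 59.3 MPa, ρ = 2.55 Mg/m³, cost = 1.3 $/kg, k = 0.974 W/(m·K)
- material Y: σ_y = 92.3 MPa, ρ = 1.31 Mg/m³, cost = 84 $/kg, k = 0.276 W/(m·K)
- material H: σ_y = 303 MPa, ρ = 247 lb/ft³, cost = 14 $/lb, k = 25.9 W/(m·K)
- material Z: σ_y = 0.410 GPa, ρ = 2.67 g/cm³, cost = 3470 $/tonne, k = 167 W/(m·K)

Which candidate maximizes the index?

material Z

Screen on constraints: cost ≤ 33 $/kg; k ≥ 1.08 W/(m·K). Survivors: material A, material H, material Z.
After converting to SI:
  material A: σ_y = 50.54 MPa, ρ = 2233 kg/m³
  material H: σ_y = 303.0 MPa, ρ = 3957 kg/m³
  material Z: σ_y = 410.0 MPa, ρ = 2670 kg/m³
  material Z: M = 7.58×10⁻³
  material H: M = 4.40×10⁻³
  material A: M = 3.18×10⁻³
Material Z ranks first.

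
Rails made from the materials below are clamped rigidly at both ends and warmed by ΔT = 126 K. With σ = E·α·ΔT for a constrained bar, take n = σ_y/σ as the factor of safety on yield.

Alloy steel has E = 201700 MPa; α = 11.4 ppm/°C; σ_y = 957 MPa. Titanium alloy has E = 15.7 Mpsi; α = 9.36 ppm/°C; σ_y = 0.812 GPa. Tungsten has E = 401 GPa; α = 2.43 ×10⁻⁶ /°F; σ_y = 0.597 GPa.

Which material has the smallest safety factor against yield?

tungsten

In consistent units (E in GPa, α in ×10⁻⁶/K, σ_y in MPa):
  alloy steel: E = 201.7, α = 11.4, σ_y = 957.0 → σ = 290 MPa, n = 3.30
  titanium alloy: E = 108.2, α = 9.36, σ_y = 812.0 → σ = 128 MPa, n = 6.36
  tungsten: E = 401.0, α = 4.37, σ_y = 597.0 → σ = 221 MPa, n = 2.70
Tungsten has the lowest safety factor, n = 2.70.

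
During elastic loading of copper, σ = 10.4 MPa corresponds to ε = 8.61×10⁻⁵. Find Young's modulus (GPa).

121 GPa

E = σ/ε = 10.4 MPa / 8.61×10⁻⁵ = 120800 MPa = 121 GPa.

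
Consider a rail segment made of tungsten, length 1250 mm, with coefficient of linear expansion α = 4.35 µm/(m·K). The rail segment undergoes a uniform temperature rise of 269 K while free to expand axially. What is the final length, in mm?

ΔL = α·L₀·ΔT = 4.35×10⁻⁶ × 1250 mm × 269.0 K = 1.46 mm.
L = L₀ + ΔL = 1250 + 1.46 = 1251.5 mm.

1251.5 mm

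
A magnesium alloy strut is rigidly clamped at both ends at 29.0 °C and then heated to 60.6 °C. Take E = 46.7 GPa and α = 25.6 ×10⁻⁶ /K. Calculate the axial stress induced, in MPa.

37.8 MPa

ΔT = 31.60 K. Constrained thermal stress σ = E·α·ΔT = 46.70×10³ MPa × 25.6×10⁻⁶ × 31.60 = 37.8 MPa (compressive).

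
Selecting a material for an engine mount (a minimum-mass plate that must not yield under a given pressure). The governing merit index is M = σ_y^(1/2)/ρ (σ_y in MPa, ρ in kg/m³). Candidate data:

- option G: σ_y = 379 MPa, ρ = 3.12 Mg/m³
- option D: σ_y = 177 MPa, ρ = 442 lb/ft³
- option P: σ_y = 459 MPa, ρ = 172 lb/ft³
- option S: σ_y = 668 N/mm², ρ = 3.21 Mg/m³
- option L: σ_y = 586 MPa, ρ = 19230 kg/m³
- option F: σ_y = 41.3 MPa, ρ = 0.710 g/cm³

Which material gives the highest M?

Convert each candidate to consistent units, then evaluate M:
  option G: σ_y = 379.0 MPa, ρ = 3120 kg/m³
  option D: σ_y = 177.0 MPa, ρ = 7080 kg/m³
  option P: σ_y = 459.0 MPa, ρ = 2755 kg/m³
  option S: σ_y = 668.0 MPa, ρ = 3210 kg/m³
  option L: σ_y = 586.0 MPa, ρ = 19230 kg/m³
  option F: σ_y = 41.30 MPa, ρ = 710.0 kg/m³
  option F: M = 9.05×10⁻³
  option S: M = 8.05×10⁻³
  option P: M = 7.78×10⁻³
  option G: M = 6.24×10⁻³
  option D: M = 1.88×10⁻³
  option L: M = 1.26×10⁻³
Option F has the largest M.

option F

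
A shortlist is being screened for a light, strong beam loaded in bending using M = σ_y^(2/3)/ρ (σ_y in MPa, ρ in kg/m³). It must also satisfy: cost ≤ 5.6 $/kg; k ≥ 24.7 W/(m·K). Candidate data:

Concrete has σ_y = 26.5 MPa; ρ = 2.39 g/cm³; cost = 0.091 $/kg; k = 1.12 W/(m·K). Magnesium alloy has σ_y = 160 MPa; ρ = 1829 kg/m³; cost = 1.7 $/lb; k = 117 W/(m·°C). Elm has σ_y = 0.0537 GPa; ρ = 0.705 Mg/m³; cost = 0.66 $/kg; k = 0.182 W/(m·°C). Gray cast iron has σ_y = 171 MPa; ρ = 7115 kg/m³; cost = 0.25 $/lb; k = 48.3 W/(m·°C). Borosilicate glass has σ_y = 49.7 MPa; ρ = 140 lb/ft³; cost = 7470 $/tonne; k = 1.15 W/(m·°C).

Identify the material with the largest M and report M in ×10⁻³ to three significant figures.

Screen on constraints: cost ≤ 5.6 $/kg; k ≥ 24.7 W/(m·K). Survivors: magnesium alloy, gray cast iron.
Putting every candidate on a common basis:
  magnesium alloy: σ_y = 160.0 MPa, ρ = 1829 kg/m³
  gray cast iron: σ_y = 171.0 MPa, ρ = 7115 kg/m³
  magnesium alloy: M = 16.1×10⁻³
  gray cast iron: M = 4.33×10⁻³
The maximum is for magnesium alloy.

magnesium alloy, M = 16.1×10⁻³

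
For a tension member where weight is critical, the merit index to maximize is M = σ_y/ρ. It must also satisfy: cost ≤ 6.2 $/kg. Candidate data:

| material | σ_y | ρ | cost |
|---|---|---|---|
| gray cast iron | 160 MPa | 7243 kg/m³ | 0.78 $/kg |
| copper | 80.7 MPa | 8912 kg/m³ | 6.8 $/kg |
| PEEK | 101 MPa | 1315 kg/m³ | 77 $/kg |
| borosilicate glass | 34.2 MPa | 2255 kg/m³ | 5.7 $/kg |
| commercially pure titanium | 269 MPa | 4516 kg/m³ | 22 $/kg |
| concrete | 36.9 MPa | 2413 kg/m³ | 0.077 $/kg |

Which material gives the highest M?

Screen on constraints: cost ≤ 6.2 $/kg. Survivors: gray cast iron, borosilicate glass, concrete.
Evaluate M for each candidate:
  gray cast iron: M = 22.1 kN·m/kg
  concrete: M = 15.3 kN·m/kg
  borosilicate glass: M = 15.2 kN·m/kg
Gray cast iron has the largest M.

gray cast iron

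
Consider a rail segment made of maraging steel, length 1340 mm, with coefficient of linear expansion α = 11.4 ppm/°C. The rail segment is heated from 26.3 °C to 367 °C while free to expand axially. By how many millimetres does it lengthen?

ΔT = 367 − 26.3 = 340.7 K.
ΔL = α·L₀·ΔT = 11.4×10⁻⁶ × 1340 mm × 340.7 K = 5.20 mm.

5.20 mm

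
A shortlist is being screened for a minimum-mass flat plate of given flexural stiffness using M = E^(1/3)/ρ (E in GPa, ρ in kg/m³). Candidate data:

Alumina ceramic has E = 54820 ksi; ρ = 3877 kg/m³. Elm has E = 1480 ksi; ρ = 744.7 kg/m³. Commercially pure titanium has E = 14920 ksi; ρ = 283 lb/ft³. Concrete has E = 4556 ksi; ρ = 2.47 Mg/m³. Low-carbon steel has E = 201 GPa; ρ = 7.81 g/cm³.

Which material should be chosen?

elm

After converting to SI:
  alumina ceramic: E = 378.0 GPa, ρ = 3877 kg/m³
  elm: E = 10.20 GPa, ρ = 744.7 kg/m³
  commercially pure titanium: E = 102.9 GPa, ρ = 4533 kg/m³
  concrete: E = 31.41 GPa, ρ = 2470 kg/m³
  low-carbon steel: E = 201.0 GPa, ρ = 7810 kg/m³
  elm: M = 2.91×10⁻³
  alumina ceramic: M = 1.86×10⁻³
  concrete: M = 1.28×10⁻³
  commercially pure titanium: M = 1.03×10⁻³
  low-carbon steel: M = 0.750×10⁻³
Elm has the largest M.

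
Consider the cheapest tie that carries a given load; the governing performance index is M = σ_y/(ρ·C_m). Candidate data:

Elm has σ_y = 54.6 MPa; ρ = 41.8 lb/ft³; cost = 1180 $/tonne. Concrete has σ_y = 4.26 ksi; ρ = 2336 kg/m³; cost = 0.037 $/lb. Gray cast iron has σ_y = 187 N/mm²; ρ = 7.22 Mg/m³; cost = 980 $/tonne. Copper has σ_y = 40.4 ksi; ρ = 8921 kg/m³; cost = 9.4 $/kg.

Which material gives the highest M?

Normalizing units and computing the index:
  elm: σ_y = 54.60 MPa, ρ = 669.6 kg/m³, cost = 1.180 $/kg
  concrete: σ_y = 29.37 MPa, ρ = 2336 kg/m³, cost = 0.08157 $/kg
  gray cast iron: σ_y = 187.0 MPa, ρ = 7220 kg/m³, cost = 0.9800 $/kg
  copper: σ_y = 278.5 MPa, ρ = 8921 kg/m³, cost = 9.400 $/kg
  concrete: M = 154 kN·m per $
  elm: M = 69.1 kN·m per $
  gray cast iron: M = 26.4 kN·m per $
  copper: M = 3.32 kN·m per $
Concrete has the largest M.

concrete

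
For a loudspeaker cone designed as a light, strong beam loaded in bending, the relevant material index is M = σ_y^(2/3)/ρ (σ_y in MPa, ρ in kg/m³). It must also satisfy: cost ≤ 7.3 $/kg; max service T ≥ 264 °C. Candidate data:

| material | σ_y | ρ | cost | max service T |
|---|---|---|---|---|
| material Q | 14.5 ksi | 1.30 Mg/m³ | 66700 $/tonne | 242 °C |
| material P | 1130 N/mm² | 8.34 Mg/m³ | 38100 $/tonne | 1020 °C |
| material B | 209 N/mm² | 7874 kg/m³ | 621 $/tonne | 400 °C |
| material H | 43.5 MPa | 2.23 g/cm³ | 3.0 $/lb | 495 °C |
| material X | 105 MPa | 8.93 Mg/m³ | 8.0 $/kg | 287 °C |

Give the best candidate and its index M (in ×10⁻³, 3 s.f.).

material H, M = 5.55×10⁻³

Screen on constraints: cost ≤ 7.3 $/kg; max service T ≥ 264 °C. Survivors: material B, material H.
In SI units:
  material B: σ_y = 209.0 MPa, ρ = 7874 kg/m³
  material H: σ_y = 43.50 MPa, ρ = 2230 kg/m³
  material H: M = 5.55×10⁻³
  material B: M = 4.47×10⁻³
Material H ranks first.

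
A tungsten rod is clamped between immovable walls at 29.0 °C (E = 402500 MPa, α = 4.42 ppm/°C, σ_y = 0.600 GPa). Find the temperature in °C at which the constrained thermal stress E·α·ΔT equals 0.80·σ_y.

299 °C

E = 402500 MPa = 402.5 GPa.
σ_y = 0.600 GPa = 600.0 MPa.
E·α·ΔT = 480.0 MPa ⇒ ΔT = 480.0 / (402.5×10³ × 4.42×10⁻⁶) = 269.8 K.
T = 29.0 + 269.8 = 298.8 °C.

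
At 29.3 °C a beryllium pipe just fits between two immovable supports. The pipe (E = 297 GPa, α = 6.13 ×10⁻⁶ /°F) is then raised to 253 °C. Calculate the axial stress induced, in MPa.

α = 6.13×10⁻⁶/°F × 9/5 = 11.0×10⁻⁶/K.
ΔT = 223.7 K. Constrained thermal stress σ = E·α·ΔT = 297.0×10³ MPa × 11.0×10⁻⁶ × 223.7 = 733 MPa (compressive).

733 MPa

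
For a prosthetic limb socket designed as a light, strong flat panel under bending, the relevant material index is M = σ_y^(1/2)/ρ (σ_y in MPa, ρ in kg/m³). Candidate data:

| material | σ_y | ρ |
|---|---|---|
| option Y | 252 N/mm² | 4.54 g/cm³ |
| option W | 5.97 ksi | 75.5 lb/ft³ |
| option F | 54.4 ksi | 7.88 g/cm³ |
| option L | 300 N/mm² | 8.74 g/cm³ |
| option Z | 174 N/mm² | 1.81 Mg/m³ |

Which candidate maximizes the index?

Normalizing units and computing the index:
  option Y: σ_y = 252.0 MPa, ρ = 4540 kg/m³
  option W: σ_y = 41.16 MPa, ρ = 1209 kg/m³
  option F: σ_y = 375.1 MPa, ρ = 7880 kg/m³
  option L: σ_y = 300.0 MPa, ρ = 8740 kg/m³
  option Z: σ_y = 174.0 MPa, ρ = 1810 kg/m³
  option Z: M = 7.29×10⁻³
  option W: M = 5.30×10⁻³
  option Y: M = 3.50×10⁻³
  option F: M = 2.46×10⁻³
  option L: M = 1.98×10⁻³
Option Z has the largest M.

option Z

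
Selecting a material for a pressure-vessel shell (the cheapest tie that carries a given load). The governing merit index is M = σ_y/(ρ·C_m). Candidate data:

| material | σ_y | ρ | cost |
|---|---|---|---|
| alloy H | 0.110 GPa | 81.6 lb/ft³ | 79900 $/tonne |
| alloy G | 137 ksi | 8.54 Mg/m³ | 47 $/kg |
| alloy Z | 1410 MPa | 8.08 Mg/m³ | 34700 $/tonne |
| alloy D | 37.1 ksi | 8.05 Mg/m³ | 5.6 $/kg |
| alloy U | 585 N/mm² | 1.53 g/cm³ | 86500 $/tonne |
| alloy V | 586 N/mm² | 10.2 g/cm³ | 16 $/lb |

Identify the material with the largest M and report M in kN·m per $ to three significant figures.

alloy D, M = 5.67 kN·m per $

Normalizing units and computing the index:
  alloy H: σ_y = 110.0 MPa, ρ = 1307 kg/m³, cost = 79.90 $/kg
  alloy G: σ_y = 944.6 MPa, ρ = 8540 kg/m³, cost = 47.00 $/kg
  alloy Z: σ_y = 1410 MPa, ρ = 8080 kg/m³, cost = 34.70 $/kg
  alloy D: σ_y = 255.8 MPa, ρ = 8050 kg/m³, cost = 5.600 $/kg
  alloy U: σ_y = 585.0 MPa, ρ = 1530 kg/m³, cost = 86.50 $/kg
  alloy V: σ_y = 586.0 MPa, ρ = 10200 kg/m³, cost = 35.27 $/kg
  alloy D: M = 5.67 kN·m per $
  alloy Z: M = 5.03 kN·m per $
  alloy U: M = 4.42 kN·m per $
  alloy G: M = 2.35 kN·m per $
  alloy V: M = 1.63 kN·m per $
  alloy H: M = 1.05 kN·m per $
The maximum is for alloy D.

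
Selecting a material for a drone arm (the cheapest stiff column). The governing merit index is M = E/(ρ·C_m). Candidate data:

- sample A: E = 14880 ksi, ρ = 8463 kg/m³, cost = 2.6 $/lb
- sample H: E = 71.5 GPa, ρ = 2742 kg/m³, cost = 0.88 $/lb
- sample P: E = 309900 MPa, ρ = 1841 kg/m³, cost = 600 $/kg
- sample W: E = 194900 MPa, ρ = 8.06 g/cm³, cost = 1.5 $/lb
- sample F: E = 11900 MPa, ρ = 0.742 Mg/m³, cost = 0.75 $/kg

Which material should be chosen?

sample F

After converting to SI:
  sample A: E = 102.6 GPa, ρ = 8463 kg/m³, cost = 5.732 $/kg
  sample H: E = 71.50 GPa, ρ = 2742 kg/m³, cost = 1.940 $/kg
  sample P: E = 309.9 GPa, ρ = 1841 kg/m³, cost = 600.0 $/kg
  sample W: E = 194.9 GPa, ρ = 8060 kg/m³, cost = 3.307 $/kg
  sample F: E = 11.90 GPa, ρ = 742.0 kg/m³, cost = 0.7500 $/kg
  sample F: M = 21.4 MN·m per $
  sample H: M = 13.4 MN·m per $
  sample W: M = 7.31 MN·m per $
  sample A: M = 2.11 MN·m per $
  sample P: M = 0.281 MN·m per $
Sample F has the largest M.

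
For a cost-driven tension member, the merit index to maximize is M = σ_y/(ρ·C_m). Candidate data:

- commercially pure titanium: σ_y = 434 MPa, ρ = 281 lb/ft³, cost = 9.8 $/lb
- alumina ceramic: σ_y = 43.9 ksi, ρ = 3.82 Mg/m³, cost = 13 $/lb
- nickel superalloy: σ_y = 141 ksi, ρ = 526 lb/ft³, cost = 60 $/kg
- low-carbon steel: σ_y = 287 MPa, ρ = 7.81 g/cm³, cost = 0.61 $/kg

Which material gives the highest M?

low-carbon steel

Normalizing units and computing the index:
  commercially pure titanium: σ_y = 434.0 MPa, ρ = 4501 kg/m³, cost = 21.60 $/kg
  alumina ceramic: σ_y = 302.7 MPa, ρ = 3820 kg/m³, cost = 28.66 $/kg
  nickel superalloy: σ_y = 972.2 MPa, ρ = 8426 kg/m³, cost = 60.00 $/kg
  low-carbon steel: σ_y = 287.0 MPa, ρ = 7810 kg/m³, cost = 0.6100 $/kg
  low-carbon steel: M = 60.2 kN·m per $
  commercially pure titanium: M = 4.46 kN·m per $
  alumina ceramic: M = 2.76 kN·m per $
  nickel superalloy: M = 1.92 kN·m per $
The maximum is for low-carbon steel.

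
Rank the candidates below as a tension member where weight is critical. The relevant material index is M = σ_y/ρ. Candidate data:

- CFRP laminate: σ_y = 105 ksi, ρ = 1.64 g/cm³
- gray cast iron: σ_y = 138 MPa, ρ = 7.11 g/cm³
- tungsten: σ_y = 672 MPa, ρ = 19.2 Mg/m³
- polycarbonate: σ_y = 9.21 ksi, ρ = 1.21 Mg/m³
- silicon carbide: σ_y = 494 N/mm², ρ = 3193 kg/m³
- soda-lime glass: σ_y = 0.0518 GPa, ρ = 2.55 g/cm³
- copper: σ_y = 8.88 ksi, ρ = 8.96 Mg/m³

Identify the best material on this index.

CFRP laminate

Normalizing units and computing the index:
  CFRP laminate: σ_y = 723.9 MPa, ρ = 1640 kg/m³
  gray cast iron: σ_y = 138.0 MPa, ρ = 7110 kg/m³
  tungsten: σ_y = 672.0 MPa, ρ = 19200 kg/m³
  polycarbonate: σ_y = 63.50 MPa, ρ = 1210 kg/m³
  silicon carbide: σ_y = 494.0 MPa, ρ = 3193 kg/m³
  soda-lime glass: σ_y = 51.80 MPa, ρ = 2550 kg/m³
  copper: σ_y = 61.23 MPa, ρ = 8960 kg/m³
  CFRP laminate: M = 441 kN·m/kg
  silicon carbide: M = 155 kN·m/kg
  polycarbonate: M = 52.5 kN·m/kg
  tungsten: M = 35.0 kN·m/kg
  soda-lime glass: M = 20.3 kN·m/kg
  gray cast iron: M = 19.4 kN·m/kg
  copper: M = 6.83 kN·m/kg
CFRP laminate has the largest M.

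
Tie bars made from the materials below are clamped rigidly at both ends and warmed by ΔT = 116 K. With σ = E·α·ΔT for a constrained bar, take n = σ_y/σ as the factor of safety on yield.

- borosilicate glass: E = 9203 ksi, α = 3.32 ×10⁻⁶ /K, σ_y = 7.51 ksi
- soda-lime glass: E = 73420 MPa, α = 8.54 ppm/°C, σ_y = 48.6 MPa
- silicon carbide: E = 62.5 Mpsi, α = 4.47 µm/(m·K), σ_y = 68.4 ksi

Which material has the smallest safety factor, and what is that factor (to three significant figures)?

In consistent units (E in GPa, α in ×10⁻⁶/K, σ_y in MPa):
  borosilicate glass: E = 63.45, α = 3.32, σ_y = 51.78 → σ = 24.4 MPa, n = 2.12
  soda-lime glass: E = 73.42, α = 8.54, σ_y = 48.60 → σ = 72.7 MPa, n = 0.668
  silicon carbide: E = 430.9, α = 4.47, σ_y = 471.6 → σ = 223 MPa, n = 2.11
Soda-lime glass has the lowest safety factor, n = 0.668.

soda-lime glass, n = 0.668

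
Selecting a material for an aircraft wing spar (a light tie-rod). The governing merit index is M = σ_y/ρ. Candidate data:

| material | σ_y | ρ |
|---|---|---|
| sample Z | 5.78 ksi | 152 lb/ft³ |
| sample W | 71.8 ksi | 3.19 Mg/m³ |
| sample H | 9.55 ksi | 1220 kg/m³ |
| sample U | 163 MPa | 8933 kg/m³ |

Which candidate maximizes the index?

sample W

Normalizing units and computing the index:
  sample Z: σ_y = 39.85 MPa, ρ = 2435 kg/m³
  sample W: σ_y = 495.0 MPa, ρ = 3190 kg/m³
  sample H: σ_y = 65.84 MPa, ρ = 1220 kg/m³
  sample U: σ_y = 163.0 MPa, ρ = 8933 kg/m³
  sample W: M = 155 kN·m/kg
  sample H: M = 54.0 kN·m/kg
  sample U: M = 18.2 kN·m/kg
  sample Z: M = 16.4 kN·m/kg
Sample W ranks first.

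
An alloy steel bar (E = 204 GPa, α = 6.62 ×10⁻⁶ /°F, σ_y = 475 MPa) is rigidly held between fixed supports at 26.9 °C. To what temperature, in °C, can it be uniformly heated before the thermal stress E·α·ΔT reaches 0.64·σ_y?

α = 6.62×10⁻⁶/°F × 9/5 = 11.9×10⁻⁶/K.
E·α·ΔT = 304.0 MPa ⇒ ΔT = 304.0 / (204.0×10³ × 11.9×10⁻⁶) = 125.1 K.
T = 26.9 + 125.1 = 152.0 °C.

152 °C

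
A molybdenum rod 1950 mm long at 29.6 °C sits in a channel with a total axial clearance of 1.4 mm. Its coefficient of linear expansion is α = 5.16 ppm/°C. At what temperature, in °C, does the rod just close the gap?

α·L₀·ΔT = 1.4 mm ⇒ ΔT = 1.4 / (5.16×10⁻⁶ × 1950.0) = 139.1 K.
T = 29.6 + 139.1 = 168.7 °C.

169 °C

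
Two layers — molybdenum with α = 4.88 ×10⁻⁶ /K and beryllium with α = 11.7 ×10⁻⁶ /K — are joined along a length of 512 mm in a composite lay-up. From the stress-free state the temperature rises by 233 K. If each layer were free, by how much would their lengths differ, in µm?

Δα = |4.88 − 11.7|×10⁻⁶/K = 6.82×10⁻⁶/K.
ΔL_mismatch = Δα·L·ΔT = 6.82×10⁻⁶ × 512.0 mm × 233.0 K = 814 µm.

814 µm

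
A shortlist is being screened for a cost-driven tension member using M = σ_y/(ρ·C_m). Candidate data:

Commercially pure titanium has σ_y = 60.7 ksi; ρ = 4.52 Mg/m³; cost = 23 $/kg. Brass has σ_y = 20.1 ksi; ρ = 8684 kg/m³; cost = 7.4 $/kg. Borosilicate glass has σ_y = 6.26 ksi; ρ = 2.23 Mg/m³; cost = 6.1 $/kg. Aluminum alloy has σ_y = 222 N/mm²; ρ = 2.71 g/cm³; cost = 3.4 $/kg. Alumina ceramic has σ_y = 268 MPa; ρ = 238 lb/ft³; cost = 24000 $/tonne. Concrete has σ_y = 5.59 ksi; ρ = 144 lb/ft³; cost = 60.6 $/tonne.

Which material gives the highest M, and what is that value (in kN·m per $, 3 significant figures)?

After converting to SI:
  commercially pure titanium: σ_y = 418.5 MPa, ρ = 4520 kg/m³, cost = 23.00 $/kg
  brass: σ_y = 138.6 MPa, ρ = 8684 kg/m³, cost = 7.400 $/kg
  borosilicate glass: σ_y = 43.16 MPa, ρ = 2230 kg/m³, cost = 6.100 $/kg
  aluminum alloy: σ_y = 222.0 MPa, ρ = 2710 kg/m³, cost = 3.400 $/kg
  alumina ceramic: σ_y = 268.0 MPa, ρ = 3812 kg/m³, cost = 24.00 $/kg
  concrete: σ_y = 38.54 MPa, ρ = 2307 kg/m³, cost = 0.06060 $/kg
  concrete: M = 276 kN·m per $
  aluminum alloy: M = 24.1 kN·m per $
  commercially pure titanium: M = 4.03 kN·m per $
  borosilicate glass: M = 3.17 kN·m per $
  alumina ceramic: M = 2.93 kN·m per $
  brass: M = 2.16 kN·m per $
The maximum is for concrete.

concrete, M = 276 kN·m per $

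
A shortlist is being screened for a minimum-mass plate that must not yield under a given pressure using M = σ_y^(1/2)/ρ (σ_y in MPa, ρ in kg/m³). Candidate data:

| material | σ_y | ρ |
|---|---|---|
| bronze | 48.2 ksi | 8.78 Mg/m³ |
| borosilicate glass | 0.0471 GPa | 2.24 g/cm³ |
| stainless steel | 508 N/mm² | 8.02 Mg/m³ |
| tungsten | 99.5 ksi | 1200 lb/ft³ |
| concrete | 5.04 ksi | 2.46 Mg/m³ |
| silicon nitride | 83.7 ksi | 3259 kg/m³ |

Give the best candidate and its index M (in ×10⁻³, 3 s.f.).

silicon nitride, M = 7.37×10⁻³

In SI units:
  bronze: σ_y = 332.3 MPa, ρ = 8780 kg/m³
  borosilicate glass: σ_y = 47.10 MPa, ρ = 2240 kg/m³
  stainless steel: σ_y = 508.0 MPa, ρ = 8020 kg/m³
  tungsten: σ_y = 686.0 MPa, ρ = 19220 kg/m³
  concrete: σ_y = 34.75 MPa, ρ = 2460 kg/m³
  silicon nitride: σ_y = 577.1 MPa, ρ = 3259 kg/m³
  silicon nitride: M = 7.37×10⁻³
  borosilicate glass: M = 3.06×10⁻³
  stainless steel: M = 2.81×10⁻³
  concrete: M = 2.40×10⁻³
  bronze: M = 2.08×10⁻³
  tungsten: M = 1.36×10⁻³
The maximum is for silicon nitride.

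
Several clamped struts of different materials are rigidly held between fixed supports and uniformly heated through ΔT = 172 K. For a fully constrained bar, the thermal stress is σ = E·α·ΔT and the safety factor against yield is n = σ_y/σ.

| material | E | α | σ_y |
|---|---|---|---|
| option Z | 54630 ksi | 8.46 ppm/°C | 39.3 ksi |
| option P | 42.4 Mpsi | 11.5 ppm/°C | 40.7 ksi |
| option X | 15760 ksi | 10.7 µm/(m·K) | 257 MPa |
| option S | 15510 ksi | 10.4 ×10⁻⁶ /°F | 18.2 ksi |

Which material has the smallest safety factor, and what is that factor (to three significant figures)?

option S, n = 0.364

Per material, after unit conversion:
  option Z: E = 376.7, α = 8.46, σ_y = 271.0 → σ = 548 MPa, n = 0.494
  option P: E = 292.3, α = 11.5, σ_y = 280.6 → σ = 578 MPa, n = 0.485
  option X: E = 108.7, α = 10.7, σ_y = 257.0 → σ = 200 MPa, n = 1.29
  option S: E = 106.9, α = 18.7, σ_y = 125.5 → σ = 344 MPa, n = 0.364
Smallest n: option S with n = 0.364.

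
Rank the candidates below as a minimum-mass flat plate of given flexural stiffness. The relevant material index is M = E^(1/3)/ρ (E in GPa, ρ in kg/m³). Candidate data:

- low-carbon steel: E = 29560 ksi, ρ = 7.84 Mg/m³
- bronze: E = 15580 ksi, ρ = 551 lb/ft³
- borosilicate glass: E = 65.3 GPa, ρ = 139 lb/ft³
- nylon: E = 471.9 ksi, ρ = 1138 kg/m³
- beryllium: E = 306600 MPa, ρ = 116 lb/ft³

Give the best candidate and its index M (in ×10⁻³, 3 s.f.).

In SI units:
  low-carbon steel: E = 203.8 GPa, ρ = 7840 kg/m³
  bronze: E = 107.4 GPa, ρ = 8826 kg/m³
  borosilicate glass: E = 65.30 GPa, ρ = 2227 kg/m³
  nylon: E = 3.254 GPa, ρ = 1138 kg/m³
  beryllium: E = 306.6 GPa, ρ = 1858 kg/m³
  beryllium: M = 3.63×10⁻³
  borosilicate glass: M = 1.81×10⁻³
  nylon: M = 1.30×10⁻³
  low-carbon steel: M = 0.751×10⁻³
  bronze: M = 0.539×10⁻³
Highest index: beryllium.

beryllium, M = 3.63×10⁻³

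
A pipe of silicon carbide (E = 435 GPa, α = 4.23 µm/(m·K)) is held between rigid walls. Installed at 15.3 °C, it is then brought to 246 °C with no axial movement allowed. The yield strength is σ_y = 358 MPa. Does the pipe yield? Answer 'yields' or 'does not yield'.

ΔT = 230.7 K. Constrained thermal stress σ = E·α·ΔT = 435.0×10³ MPa × 4.23×10⁻⁶ × 230.7 = 424 MPa (compressive).
Compare to σ_y = 358 MPa: σ ≥ σ_y, so it yields.

yields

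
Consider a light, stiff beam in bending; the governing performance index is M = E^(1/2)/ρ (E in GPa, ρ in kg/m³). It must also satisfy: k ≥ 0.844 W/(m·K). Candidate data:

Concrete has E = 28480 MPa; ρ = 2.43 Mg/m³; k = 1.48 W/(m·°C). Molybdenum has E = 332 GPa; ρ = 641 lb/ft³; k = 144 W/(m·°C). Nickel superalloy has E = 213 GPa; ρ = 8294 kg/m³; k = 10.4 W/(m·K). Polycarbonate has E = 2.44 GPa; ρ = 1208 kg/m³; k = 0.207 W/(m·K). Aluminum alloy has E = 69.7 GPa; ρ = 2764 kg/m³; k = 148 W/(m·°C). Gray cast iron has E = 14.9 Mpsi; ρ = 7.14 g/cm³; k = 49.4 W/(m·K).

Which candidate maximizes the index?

Screen on constraints: k ≥ 0.844 W/(m·K). Survivors: concrete, molybdenum, nickel superalloy, aluminum alloy, gray cast iron.
Normalizing units and computing the index:
  concrete: E = 28.48 GPa, ρ = 2430 kg/m³
  molybdenum: E = 332.0 GPa, ρ = 10270 kg/m³
  nickel superalloy: E = 213.0 GPa, ρ = 8294 kg/m³
  aluminum alloy: E = 69.70 GPa, ρ = 2764 kg/m³
  gray cast iron: E = 102.7 GPa, ρ = 7140 kg/m³
  aluminum alloy: M = 3.02×10⁻³
  concrete: M = 2.20×10⁻³
  molybdenum: M = 1.77×10⁻³
  nickel superalloy: M = 1.76×10⁻³
  gray cast iron: M = 1.42×10⁻³
Highest index: aluminum alloy.

aluminum alloy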